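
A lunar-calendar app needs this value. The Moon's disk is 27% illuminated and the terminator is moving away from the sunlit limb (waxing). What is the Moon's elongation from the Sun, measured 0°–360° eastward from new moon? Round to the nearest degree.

63°

Invert f = (1 − cos θ)/2 to get cos θ = 1 − 2(0.27) = 0.460, hence θ₀ = arccos 0.460 = 62.6°.
Waxing ⇒ before full, so θ = 62.6°.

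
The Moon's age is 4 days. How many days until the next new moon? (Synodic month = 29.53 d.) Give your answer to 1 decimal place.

One full lunation from the last new moon is 29.53 d; remaining = 29.53 − 4 = 25.530 d.

25.5 days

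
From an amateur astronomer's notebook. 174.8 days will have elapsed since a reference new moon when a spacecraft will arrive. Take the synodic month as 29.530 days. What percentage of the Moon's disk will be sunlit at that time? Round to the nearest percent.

Reduce mod P: 174.8 − 5×29.530 = 27.15 d into the current lunation.
Elongation θ = 360° × 27.15/29.530 ≈ 331.0°.
Illuminated fraction = (1 − cos 331.0°)/2 = (1 − 0.874)/2 ≈ 0.063, so 6%.

6%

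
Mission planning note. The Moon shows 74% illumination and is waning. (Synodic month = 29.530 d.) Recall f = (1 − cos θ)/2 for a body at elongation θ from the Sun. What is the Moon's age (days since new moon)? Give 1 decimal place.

Invert f = (1 − cos θ)/2 to get cos θ = 1 − 2(0.74) = -0.480, hence θ₀ = arccos -0.480 = 118.7°.
Since the Moon is past full (waning), take the reflex angle: θ = 360° − 118.7° = 241.3°.
That fraction of the synodic month is 241.3/360 × 29.530 d ≈ 19.79 d.

19.8 days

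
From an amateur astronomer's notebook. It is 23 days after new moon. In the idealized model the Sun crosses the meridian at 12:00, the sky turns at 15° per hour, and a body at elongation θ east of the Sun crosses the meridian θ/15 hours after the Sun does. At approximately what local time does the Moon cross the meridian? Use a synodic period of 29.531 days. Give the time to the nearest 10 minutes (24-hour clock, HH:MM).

06:40

Elongation θ = 360° × 23/29.531 ≈ 280.4°.
At 15° of sky rotation per hour, 280.4° corresponds to a 18.69 h lag.
12:00 + 18.692 h ≈ 06:42 → 06:40 to the nearest ten minutes.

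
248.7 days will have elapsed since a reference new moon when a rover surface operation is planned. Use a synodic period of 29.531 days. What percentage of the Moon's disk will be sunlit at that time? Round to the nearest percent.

94%

248.7/29.531 = 8.422 lunations, so 8 complete cycles and 12.45 d into the next.
Elongation θ = 360° × 12.45/29.531 ≈ 151.8°.
cos 151.8° = (-0.881), so f = (1 − (-0.881))/2 = 0.941, so 94%.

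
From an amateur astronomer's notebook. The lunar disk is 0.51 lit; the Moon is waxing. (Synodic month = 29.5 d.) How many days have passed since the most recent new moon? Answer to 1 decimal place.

cos θ = 1 − 2f = -0.020, giving a principal value of 91.1°.
Before full moon the principal value applies: θ = 91.1°.
That fraction of the synodic month is 91.1/360 × 29.5 d ≈ 7.47 d.

7.5 days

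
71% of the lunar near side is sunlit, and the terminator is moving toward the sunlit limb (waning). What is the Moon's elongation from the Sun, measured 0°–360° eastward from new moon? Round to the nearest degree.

cos θ = 1 − 2f = -0.420, giving a principal value of 114.8°.
Since the Moon is past full (waning), take the reflex angle: θ = 360° − 114.8° = 245.2°.

245°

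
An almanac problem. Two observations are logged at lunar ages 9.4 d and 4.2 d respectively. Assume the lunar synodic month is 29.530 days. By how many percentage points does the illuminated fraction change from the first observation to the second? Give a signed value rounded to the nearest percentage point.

θ₁ = 360° × 9.4/29.530 = 114.6°, f₁ = (1 − cos θ₁)/2 = 0.708.
θ₂ = 360° × 4.2/29.530 = 51.2°, f₂ = (1 − cos θ₂)/2 = 0.187.
Change = f₂ − f₁ = -0.521 → -52 percentage points.

-52 pp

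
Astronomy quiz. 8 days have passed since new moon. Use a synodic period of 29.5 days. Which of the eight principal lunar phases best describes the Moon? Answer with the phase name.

first quarter

At 8/29.5 of the cycle, θ ≈ 98° — the first quarter range.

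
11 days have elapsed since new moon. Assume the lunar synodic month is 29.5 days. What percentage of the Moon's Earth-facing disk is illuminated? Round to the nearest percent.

85%

Phase angle: θ = 360°·(11 d)/(29.5 d) = 134.2°.
Illuminated fraction = (1 − cos 134.2°)/2 = (1 − (-0.698))/2 ≈ 0.849, so 85%.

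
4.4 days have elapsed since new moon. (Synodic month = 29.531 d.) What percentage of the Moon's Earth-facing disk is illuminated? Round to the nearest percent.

Elongation θ = 360° × 4.4/29.531 ≈ 53.6°.
Illuminated fraction = (1 − cos 53.6°)/2 = (1 − 0.593)/2 ≈ 0.204, so 20%.

20%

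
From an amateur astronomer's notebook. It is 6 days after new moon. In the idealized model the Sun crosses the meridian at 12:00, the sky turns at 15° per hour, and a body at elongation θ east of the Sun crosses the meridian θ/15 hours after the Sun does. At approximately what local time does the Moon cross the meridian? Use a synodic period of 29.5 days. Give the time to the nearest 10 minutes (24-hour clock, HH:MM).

16:50

The Moon has covered 6/29.5 of its cycle, so θ ≈ 360° × 6/29.5 = 73.2°.
The Moon trails the Sun by θ/15 = 73.2/15 ≈ 4.88 hours.
12:00 + 4.881 h ≈ 16:53 → 16:50 to the nearest ten minutes.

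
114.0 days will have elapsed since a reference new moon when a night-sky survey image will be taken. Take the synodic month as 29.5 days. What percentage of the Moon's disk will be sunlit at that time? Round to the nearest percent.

Reduce mod P: 114.0 − 3×29.5 = 25.50 d into the current lunation.
Phase angle: θ = 360°·(25.50 d)/(29.5 d) = 311.2°.
cos 311.2° = 0.659, so f = (1 − 0.659)/2 = 0.171, so 17%.

17%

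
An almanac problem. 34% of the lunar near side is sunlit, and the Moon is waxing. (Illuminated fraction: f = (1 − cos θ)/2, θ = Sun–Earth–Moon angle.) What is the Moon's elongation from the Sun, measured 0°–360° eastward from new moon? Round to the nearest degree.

From f = (1 − cos θ)/2: cos θ = 1 − 2×0.34 = 0.320; arccos → 71.3°.
The Moon is waxing (0°–180°), so θ = 71.3° directly.

71°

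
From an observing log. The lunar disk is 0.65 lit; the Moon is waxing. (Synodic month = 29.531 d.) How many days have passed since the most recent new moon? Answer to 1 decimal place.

8.8 days

cos θ = 1 − 2f = -0.300, giving a principal value of 107.5°.
Waxing ⇒ before full, so θ = 107.5°.
Age = 29.531 × 107.5°/360° ≈ 8.81 days.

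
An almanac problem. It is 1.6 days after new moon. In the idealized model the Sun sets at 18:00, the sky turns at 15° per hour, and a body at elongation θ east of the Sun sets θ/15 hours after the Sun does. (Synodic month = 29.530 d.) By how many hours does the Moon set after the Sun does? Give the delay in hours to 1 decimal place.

The Moon has covered 1.6/29.530 of its cycle, so θ ≈ 360° × 1.6/29.530 = 19.5°.
At 15° of sky rotation per hour, 19.5° corresponds to a 1.30 h lag.
So the Moon sets 1.30 h after the Sun.

1.3 h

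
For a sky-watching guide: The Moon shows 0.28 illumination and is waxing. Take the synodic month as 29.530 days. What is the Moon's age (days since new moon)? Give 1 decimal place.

5.2 days

From f = (1 − cos θ)/2: cos θ = 1 − 2×0.28 = 0.440; arccos → 63.9°.
Before full moon the principal value applies: θ = 63.9°.
At 360°/29.530 d per day, 63.9° corresponds to 5.24 days.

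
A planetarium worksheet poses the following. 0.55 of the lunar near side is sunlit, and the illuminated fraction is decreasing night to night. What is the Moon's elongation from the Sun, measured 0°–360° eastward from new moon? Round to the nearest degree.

cos θ = 1 − 2f = -0.100, giving a principal value of 95.7°.
A waning Moon lies in 180°–360°, so θ = 360° − 95.7° = 264.3°.

264°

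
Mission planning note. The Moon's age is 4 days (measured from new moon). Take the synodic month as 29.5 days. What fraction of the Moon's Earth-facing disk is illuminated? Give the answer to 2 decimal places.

Elongation θ = 360° × 4/29.5 ≈ 48.8°.
With cos θ = 0.659, the lit fraction is (1 − 0.659)/2 ≈ 0.171.

0.17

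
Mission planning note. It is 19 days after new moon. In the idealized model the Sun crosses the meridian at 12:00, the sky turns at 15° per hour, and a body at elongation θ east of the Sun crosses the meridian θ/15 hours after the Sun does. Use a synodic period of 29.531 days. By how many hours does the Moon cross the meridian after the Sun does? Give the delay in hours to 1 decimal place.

Phase angle: θ = 360°·(19 d)/(29.531 d) = 231.6°.
At 15° of sky rotation per hour, 231.6° corresponds to a 15.44 h lag.
So the Moon crosses the meridian 15.44 h after the Sun.

15.4 h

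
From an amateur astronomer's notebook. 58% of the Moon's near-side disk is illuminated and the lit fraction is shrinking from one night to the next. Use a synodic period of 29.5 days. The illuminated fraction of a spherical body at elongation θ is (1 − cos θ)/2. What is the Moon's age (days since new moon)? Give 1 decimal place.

cos θ = 1 − 2f = -0.160, giving a principal value of 99.2°.
Since the Moon is past full (waning), take the reflex angle: θ = 360° − 99.2° = 260.8°.
Age = 29.5 × 260.8°/360° ≈ 21.37 days.

21.4 days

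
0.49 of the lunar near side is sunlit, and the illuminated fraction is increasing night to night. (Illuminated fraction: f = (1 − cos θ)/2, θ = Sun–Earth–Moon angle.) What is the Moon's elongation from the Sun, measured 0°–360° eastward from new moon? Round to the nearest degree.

89°

cos θ = 1 − 2f = 0.020, giving a principal value of 88.9°.
Before full moon the principal value applies: θ = 88.9°.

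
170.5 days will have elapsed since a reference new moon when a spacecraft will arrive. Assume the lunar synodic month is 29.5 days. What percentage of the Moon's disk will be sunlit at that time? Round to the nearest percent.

Reduce mod P: 170.5 − 5×29.5 = 23.00 d into the current lunation.
Elongation θ = 360° × 23.00/29.5 ≈ 280.7°.
With cos θ = 0.185, the lit fraction is (1 − 0.185)/2 ≈ 0.407, so 41%.

41%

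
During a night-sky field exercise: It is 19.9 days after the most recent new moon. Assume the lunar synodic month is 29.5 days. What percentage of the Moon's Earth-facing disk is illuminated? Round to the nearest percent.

Elongation θ = 360° × 19.9/29.5 ≈ 242.8°.
Illuminated fraction = (1 − cos 242.8°)/2 = (1 − (-0.456))/2 ≈ 0.728, so 73%.

73%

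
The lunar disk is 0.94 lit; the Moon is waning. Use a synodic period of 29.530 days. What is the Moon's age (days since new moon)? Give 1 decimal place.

17.1 days

cos θ = 1 − 2f = -0.880, giving a principal value of 151.6°.
A waning Moon lies in 180°–360°, so θ = 360° − 151.6° = 208.4°.
Age = 29.530 × 208.4°/360° ≈ 17.09 days.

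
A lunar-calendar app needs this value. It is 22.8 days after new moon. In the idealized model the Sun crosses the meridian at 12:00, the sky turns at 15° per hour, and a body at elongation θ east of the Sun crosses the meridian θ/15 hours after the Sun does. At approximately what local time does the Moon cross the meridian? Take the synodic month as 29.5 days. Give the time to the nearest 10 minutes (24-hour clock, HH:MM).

06:30

Elongation θ = 360° × 22.8/29.5 ≈ 278.2°.
The Moon trails the Sun by θ/15 = 278.2/15 ≈ 18.55 hours.
12:00 + 18.549 h ≈ 06:33 → 06:30 to the nearest ten minutes.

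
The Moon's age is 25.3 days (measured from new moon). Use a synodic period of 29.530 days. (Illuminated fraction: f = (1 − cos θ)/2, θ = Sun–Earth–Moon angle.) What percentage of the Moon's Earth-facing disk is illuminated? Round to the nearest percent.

19%

Phase angle: θ = 360°·(25.3 d)/(29.530 d) = 308.4°.
With cos θ = 0.622, the lit fraction is (1 − 0.622)/2 ≈ 0.189, so 19%.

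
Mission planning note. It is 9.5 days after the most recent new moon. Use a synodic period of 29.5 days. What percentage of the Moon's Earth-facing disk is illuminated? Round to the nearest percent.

Phase angle: θ = 360°·(9.5 d)/(29.5 d) = 115.9°.
Illuminated fraction = (1 − cos 115.9°)/2 = (1 − (-0.437))/2 ≈ 0.719, so 72%.

72%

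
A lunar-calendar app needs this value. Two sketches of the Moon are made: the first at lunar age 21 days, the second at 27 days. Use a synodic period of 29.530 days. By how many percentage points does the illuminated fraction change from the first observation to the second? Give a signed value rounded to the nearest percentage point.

θ₁ = 360° × 21/29.530 = 256.0°, f₁ = (1 − cos θ₁)/2 = 0.621.
θ₂ = 360° × 27/29.530 = 329.2°, f₂ = (1 − cos θ₂)/2 = 0.071.
Change = f₂ − f₁ = -0.550 → -55 percentage points.

-55 pp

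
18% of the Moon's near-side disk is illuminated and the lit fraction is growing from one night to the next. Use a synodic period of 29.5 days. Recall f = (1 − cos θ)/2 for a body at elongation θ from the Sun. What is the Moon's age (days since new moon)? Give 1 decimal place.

4.1 days

From f = (1 − cos θ)/2: cos θ = 1 − 2×0.18 = 0.640; arccos → 50.2°.
Waxing ⇒ before full, so θ = 50.2°.
At 360°/29.5 d per day, 50.2° corresponds to 4.11 days.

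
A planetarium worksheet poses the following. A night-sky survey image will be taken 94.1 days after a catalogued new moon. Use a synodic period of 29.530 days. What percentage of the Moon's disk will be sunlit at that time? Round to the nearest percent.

94.1/29.530 = 3.187 lunations, so 3 complete cycles and 5.51 d into the next.
Elongation θ = 360° × 5.51/29.530 ≈ 67.2°.
Illuminated fraction = (1 − cos 67.2°)/2 = (1 − 0.388)/2 ≈ 0.306, so 31%.

31%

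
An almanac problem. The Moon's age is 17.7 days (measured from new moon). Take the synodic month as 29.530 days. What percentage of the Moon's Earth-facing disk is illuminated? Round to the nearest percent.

Phase angle: θ = 360°·(17.7 d)/(29.530 d) = 215.8°.
cos 215.8° = (-0.811), so f = (1 − (-0.811))/2 = 0.906, so 91%.

91%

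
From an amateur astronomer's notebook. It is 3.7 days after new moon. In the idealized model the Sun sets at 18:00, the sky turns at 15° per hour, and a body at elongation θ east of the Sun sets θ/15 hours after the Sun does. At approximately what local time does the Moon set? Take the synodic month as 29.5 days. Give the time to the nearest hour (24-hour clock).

21:00

Phase angle: θ = 360°·(3.7 d)/(29.5 d) = 45.2°.
The Moon trails the Sun by θ/15 = 45.2/15 ≈ 3.01 hours.
18:00 + 3.01 h ≈ 21:01 → 21:00 to the nearest hour.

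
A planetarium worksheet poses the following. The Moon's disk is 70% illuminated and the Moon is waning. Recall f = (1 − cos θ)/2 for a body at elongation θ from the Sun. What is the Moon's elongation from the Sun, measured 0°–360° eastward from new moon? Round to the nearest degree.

246°

Invert f = (1 − cos θ)/2 to get cos θ = 1 − 2(0.70) = -0.400, hence θ₀ = arccos -0.400 = 113.6°.
Since the Moon is past full (waning), take the reflex angle: θ = 360° − 113.6° = 246.4°.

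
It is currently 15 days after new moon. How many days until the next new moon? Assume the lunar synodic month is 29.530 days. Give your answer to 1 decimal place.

14.5 days

The next new moon completes the synodic month: 29.530 − 15 = 14.530 days.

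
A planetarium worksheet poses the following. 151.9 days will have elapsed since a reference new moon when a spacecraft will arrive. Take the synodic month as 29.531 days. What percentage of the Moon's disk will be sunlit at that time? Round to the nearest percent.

19%

151.9 d spans 5 complete synodic months (5 × 29.531 = 147.66 d) plus 4.25 d.
Phase angle: θ = 360°·(4.25 d)/(29.531 d) = 51.7°.
With cos θ = 0.619, the lit fraction is (1 − 0.619)/2 ≈ 0.190, so 19%.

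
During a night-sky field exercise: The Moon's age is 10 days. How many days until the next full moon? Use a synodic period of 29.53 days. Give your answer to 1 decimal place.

4.8 days

Full moon occurs at elongation 180°, i.e. at age 29.53 × 180/360 = 14.765 d.
So 4.765 days remain (14.765 − 10).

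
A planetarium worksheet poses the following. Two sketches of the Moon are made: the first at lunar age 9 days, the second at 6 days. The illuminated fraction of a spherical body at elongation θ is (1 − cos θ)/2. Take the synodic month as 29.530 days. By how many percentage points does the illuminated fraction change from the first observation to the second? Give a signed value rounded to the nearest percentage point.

-31 percentage points

First observation: θ = 360°·9/29.530 = 109.7°, so f = 0.669.
Second observation: θ = 73.1°, f = 0.355.
Δf = 0.355 − 0.669 = -0.314, i.e. -31 pp.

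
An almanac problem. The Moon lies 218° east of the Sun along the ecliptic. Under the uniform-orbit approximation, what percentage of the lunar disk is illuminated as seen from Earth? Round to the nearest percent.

cos 218° = (-0.788), so f = (1 − (-0.788))/2 = 0.894, i.e. 89%.

89%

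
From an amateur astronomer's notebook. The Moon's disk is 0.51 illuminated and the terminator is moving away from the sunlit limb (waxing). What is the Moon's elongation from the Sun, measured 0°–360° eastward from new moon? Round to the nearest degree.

91°

Invert f = (1 − cos θ)/2 to get cos θ = 1 − 2(0.51) = -0.020, hence θ₀ = arccos -0.020 = 91.1°.
The Moon is waxing (0°–180°), so θ = 91.1° directly.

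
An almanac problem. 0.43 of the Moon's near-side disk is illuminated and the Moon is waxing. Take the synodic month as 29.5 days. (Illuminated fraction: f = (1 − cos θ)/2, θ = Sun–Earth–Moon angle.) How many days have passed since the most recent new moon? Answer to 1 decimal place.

From f = (1 − cos θ)/2: cos θ = 1 − 2×0.43 = 0.140; arccos → 82.0°.
Waxing ⇒ before full, so θ = 82.0°.
That fraction of the synodic month is 82.0/360 × 29.5 d ≈ 6.72 d.

6.7 days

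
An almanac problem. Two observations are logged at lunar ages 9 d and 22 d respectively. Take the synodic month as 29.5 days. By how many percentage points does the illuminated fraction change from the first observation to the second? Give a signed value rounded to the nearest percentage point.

First observation: θ = 360°·9/29.5 = 109.8°, so f = 0.670.
Second observation: θ = 268.5°, f = 0.513.
Δf = 0.513 − 0.670 = -0.156, i.e. -16 pp.

-16 pp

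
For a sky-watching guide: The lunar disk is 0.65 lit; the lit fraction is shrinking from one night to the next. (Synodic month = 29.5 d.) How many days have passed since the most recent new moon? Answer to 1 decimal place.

cos θ = 1 − 2f = -0.300, giving a principal value of 107.5°.
Waning ⇒ past full, so θ = 360° − 107.5° = 252.5°.
At 360°/29.5 d per day, 252.5° corresponds to 20.69 days.

20.7 days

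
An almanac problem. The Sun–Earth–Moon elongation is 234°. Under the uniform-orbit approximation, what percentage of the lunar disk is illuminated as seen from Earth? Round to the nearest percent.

Half-versine of 234°: (1 − (-0.588))/2 = 0.794, i.e. 79%.

79%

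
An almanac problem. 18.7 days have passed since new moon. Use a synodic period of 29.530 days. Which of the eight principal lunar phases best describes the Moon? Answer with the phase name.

At 18.7/29.530 of the cycle, θ ≈ 228° — the waning gibbous range.

waning gibbous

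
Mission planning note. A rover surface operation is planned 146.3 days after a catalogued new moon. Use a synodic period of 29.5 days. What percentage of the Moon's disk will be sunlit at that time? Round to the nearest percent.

146.3/29.5 = 4.959 lunations, so 4 complete cycles and 28.30 d into the next.
The Moon has covered 28.30/29.5 of its cycle, so θ ≈ 360° × 28.30/29.5 = 345.4°.
With cos θ = 0.968, the lit fraction is (1 − 0.968)/2 ≈ 0.016, so 2%.

2%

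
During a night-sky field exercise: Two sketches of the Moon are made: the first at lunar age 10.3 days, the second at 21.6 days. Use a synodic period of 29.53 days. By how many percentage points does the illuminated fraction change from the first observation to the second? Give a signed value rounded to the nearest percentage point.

First observation: θ = 360°·10.3/29.53 = 125.6°, so f = 0.791.
Second observation: θ = 263.3°, f = 0.558.
Δf = 0.558 − 0.791 = -0.233, i.e. -23 pp.

-23 percentage points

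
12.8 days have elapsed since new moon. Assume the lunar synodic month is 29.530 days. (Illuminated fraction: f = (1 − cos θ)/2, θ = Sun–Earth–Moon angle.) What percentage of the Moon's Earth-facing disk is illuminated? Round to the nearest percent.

96%

Elongation θ = 360° × 12.8/29.530 ≈ 156.0°.
cos 156.0° = (-0.914), so f = (1 − (-0.914))/2 = 0.957, so 96%.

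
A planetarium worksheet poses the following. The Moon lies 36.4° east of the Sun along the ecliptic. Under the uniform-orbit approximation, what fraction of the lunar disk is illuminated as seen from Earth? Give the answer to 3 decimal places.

f = (1 − cos 36.4°)/2 = (1 − 0.805)/2 ≈ 0.098.

0.098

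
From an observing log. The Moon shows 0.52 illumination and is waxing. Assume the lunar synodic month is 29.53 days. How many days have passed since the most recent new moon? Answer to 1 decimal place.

7.6 days

From f = (1 − cos θ)/2: cos θ = 1 − 2×0.52 = -0.040; arccos → 92.3°.
Waxing ⇒ before full, so θ = 92.3°.
At 360°/29.53 d per day, 92.3° corresponds to 7.57 days.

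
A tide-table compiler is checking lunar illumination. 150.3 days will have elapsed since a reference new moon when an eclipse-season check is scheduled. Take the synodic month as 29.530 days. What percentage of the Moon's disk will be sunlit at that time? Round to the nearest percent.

150.3/29.530 = 5.090 lunations, so 5 complete cycles and 2.65 d into the next.
The Moon has covered 2.65/29.530 of its cycle, so θ ≈ 360° × 2.65/29.530 = 32.3°.
cos 32.3° = 0.845, so f = (1 − 0.845)/2 = 0.077, so 8%.

8%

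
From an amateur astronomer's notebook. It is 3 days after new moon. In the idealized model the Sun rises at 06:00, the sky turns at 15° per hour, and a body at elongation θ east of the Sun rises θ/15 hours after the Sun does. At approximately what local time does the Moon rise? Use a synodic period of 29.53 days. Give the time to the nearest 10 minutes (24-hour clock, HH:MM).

08:30

The Moon has covered 3/29.53 of its cycle, so θ ≈ 360° × 3/29.53 = 36.6°.
At 15° of sky rotation per hour, 36.6° corresponds to a 2.44 h lag.
06:00 + 2.438 h ≈ 08:26 → 08:30 to the nearest ten minutes.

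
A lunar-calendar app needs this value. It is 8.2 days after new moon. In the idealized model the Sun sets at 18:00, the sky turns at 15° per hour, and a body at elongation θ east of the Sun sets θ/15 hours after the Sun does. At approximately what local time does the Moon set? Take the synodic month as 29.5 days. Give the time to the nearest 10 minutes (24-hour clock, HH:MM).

00:40

Elongation θ = 360° × 8.2/29.5 ≈ 100.1°.
At 15° of sky rotation per hour, 100.1° corresponds to a 6.67 h lag.
18:00 + 6.671 h ≈ 00:40 → 00:40 to the nearest ten minutes.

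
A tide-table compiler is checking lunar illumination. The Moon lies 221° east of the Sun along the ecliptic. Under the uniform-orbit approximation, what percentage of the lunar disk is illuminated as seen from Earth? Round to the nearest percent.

88%

f = (1 − cos 221°)/2 = (1 − (-0.755))/2 ≈ 0.877, i.e. 88%.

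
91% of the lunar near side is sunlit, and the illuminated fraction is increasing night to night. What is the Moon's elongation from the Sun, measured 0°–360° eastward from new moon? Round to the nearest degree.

145°

cos θ = 1 − 2f = -0.820, giving a principal value of 145.1°.
Waxing ⇒ before full, so θ = 145.1°.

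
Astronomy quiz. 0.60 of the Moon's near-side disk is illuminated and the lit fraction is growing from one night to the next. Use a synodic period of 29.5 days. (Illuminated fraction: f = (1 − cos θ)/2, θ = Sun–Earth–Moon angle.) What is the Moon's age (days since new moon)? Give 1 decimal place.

8.3 days

From f = (1 − cos θ)/2: cos θ = 1 − 2×0.60 = -0.200; arccos → 101.5°.
Before full moon the principal value applies: θ = 101.5°.
Age = 29.5 × 101.5°/360° ≈ 8.32 days.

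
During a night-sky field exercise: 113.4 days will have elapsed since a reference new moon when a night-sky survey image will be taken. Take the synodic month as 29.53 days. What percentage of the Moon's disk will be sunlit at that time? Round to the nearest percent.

Reduce mod P: 113.4 − 3×29.53 = 24.81 d into the current lunation.
Elongation θ = 360° × 24.81/29.53 ≈ 302.5°.
Illuminated fraction = (1 − cos 302.5°)/2 = (1 − 0.537)/2 ≈ 0.232, so 23%.

23%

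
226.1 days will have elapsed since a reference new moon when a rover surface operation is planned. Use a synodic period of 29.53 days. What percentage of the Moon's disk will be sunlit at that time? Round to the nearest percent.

226.1 d spans 7 complete synodic months (7 × 29.53 = 206.71 d) plus 19.39 d.
The Moon has covered 19.39/29.53 of its cycle, so θ ≈ 360° × 19.39/29.53 = 236.4°.
Illuminated fraction = (1 − cos 236.4°)/2 = (1 − (-0.554))/2 ≈ 0.777, so 78%.

78%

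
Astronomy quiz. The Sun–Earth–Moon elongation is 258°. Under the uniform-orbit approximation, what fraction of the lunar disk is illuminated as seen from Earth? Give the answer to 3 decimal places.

0.604

f = (1 − cos 258°)/2 = (1 − (-0.208))/2 ≈ 0.604.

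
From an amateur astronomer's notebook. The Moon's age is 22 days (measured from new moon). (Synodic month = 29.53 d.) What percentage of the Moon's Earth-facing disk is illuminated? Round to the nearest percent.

52%

Phase angle: θ = 360°·(22 d)/(29.53 d) = 268.2°.
With cos θ = (-0.031), the lit fraction is (1 − (-0.031))/2 ≈ 0.516, so 52%.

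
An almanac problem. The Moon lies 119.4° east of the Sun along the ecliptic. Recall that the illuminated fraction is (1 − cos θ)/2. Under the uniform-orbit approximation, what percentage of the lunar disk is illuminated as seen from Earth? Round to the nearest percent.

cos 119.4° = (-0.491), so f = (1 − (-0.491))/2 = 0.745, i.e. 75%.

75%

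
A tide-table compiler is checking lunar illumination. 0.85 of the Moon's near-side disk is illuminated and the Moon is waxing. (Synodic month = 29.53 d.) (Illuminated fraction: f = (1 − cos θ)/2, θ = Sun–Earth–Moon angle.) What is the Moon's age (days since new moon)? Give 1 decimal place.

11.0 days

cos θ = 1 − 2f = -0.700, giving a principal value of 134.4°.
Waxing ⇒ before full, so θ = 134.4°.
That fraction of the synodic month is 134.4/360 × 29.53 d ≈ 11.03 d.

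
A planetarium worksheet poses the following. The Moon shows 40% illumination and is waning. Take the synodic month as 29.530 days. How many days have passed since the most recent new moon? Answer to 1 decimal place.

23.1 days

cos θ = 1 − 2f = 0.200, giving a principal value of 78.5°.
Waning ⇒ past full, so θ = 360° − 78.5° = 281.5°.
Age = 29.530 × 281.5°/360° ≈ 23.09 days.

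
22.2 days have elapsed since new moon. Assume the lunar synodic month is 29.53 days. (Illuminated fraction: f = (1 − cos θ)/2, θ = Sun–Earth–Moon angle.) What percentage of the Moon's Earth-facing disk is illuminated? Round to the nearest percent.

49%

The Moon has covered 22.2/29.53 of its cycle, so θ ≈ 360° × 22.2/29.53 = 270.6°.
cos 270.6° = 0.011, so f = (1 − 0.011)/2 = 0.494, so 49%.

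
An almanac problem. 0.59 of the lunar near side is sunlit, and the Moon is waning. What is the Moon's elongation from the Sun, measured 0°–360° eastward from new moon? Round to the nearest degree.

cos θ = 1 − 2f = -0.180, giving a principal value of 100.4°.
Waning ⇒ past full, so θ = 360° − 100.4° = 259.6°.

260°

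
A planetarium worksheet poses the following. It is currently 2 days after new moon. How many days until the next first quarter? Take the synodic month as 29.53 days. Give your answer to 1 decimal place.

First quarter is 0.25 of the way through the cycle: age 0.25 × 29.53 = 7.383 d.
So 5.383 days remain (7.383 − 2).

5.4 days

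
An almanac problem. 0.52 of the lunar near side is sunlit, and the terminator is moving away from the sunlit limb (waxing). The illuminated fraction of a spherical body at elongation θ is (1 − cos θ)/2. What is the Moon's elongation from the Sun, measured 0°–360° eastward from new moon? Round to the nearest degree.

92°

From f = (1 − cos θ)/2: cos θ = 1 − 2×0.52 = -0.040; arccos → 92.3°.
Before full moon the principal value applies: θ = 92.3°.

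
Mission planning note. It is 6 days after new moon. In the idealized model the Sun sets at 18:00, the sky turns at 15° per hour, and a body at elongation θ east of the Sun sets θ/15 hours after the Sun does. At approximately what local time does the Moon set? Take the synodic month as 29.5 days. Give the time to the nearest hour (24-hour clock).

23:00

Elongation θ = 360° × 6/29.5 ≈ 73.2°.
The Moon trails the Sun by θ/15 = 73.2/15 ≈ 4.88 hours.
18:00 + 4.88 h ≈ 22:53 → 23:00 to the nearest hour.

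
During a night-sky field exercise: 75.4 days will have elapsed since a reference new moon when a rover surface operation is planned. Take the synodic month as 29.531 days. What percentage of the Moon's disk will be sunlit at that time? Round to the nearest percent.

97%

75.4 d spans 2 complete synodic months (2 × 29.531 = 59.06 d) plus 16.34 d.
Phase angle: θ = 360°·(16.34 d)/(29.531 d) = 199.2°.
With cos θ = (-0.945), the lit fraction is (1 − (-0.945))/2 ≈ 0.972, so 97%.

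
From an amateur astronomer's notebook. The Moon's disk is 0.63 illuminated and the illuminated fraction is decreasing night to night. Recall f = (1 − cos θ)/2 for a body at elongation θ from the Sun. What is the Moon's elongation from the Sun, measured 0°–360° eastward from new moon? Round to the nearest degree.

From f = (1 − cos θ)/2: cos θ = 1 − 2×0.63 = -0.260; arccos → 105.1°.
A waning Moon lies in 180°–360°, so θ = 360° − 105.1° = 254.9°.

255°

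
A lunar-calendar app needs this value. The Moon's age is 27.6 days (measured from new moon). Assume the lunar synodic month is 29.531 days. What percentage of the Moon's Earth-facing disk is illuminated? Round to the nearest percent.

4%

Elongation θ = 360° × 27.6/29.531 ≈ 336.5°.
Illuminated fraction = (1 − cos 336.5°)/2 = (1 − 0.917)/2 ≈ 0.042, so 4%.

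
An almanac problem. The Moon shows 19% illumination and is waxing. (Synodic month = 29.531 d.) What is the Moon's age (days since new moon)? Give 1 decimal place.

From f = (1 − cos θ)/2: cos θ = 1 − 2×0.19 = 0.620; arccos → 51.7°.
Before full moon the principal value applies: θ = 51.7°.
Age = 29.531 × 51.7°/360° ≈ 4.24 days.

4.2 days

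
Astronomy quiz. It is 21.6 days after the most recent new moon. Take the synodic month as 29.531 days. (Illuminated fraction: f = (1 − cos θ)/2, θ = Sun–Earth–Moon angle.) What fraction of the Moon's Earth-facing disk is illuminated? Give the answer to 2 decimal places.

0.56

Elongation θ = 360° × 21.6/29.531 ≈ 263.3°.
With cos θ = (-0.116), the lit fraction is (1 − (-0.116))/2 ≈ 0.558.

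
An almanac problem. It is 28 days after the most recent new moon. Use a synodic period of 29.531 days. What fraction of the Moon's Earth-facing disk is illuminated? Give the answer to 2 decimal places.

Phase angle: θ = 360°·(28 d)/(29.531 d) = 341.3°.
With cos θ = 0.947, the lit fraction is (1 − 0.947)/2 ≈ 0.026.

0.03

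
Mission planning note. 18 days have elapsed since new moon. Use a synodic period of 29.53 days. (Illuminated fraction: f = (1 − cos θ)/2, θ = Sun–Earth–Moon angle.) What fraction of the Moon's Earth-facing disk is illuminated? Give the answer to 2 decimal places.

The Moon has covered 18/29.53 of its cycle, so θ ≈ 360° × 18/29.53 = 219.4°.
With cos θ = (-0.772), the lit fraction is (1 − (-0.772))/2 ≈ 0.886.

0.89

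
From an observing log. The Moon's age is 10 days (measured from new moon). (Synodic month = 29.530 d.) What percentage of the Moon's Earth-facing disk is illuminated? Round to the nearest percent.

Elongation θ = 360° × 10/29.530 ≈ 121.9°.
cos 121.9° = (-0.529), so f = (1 − (-0.529))/2 = 0.764, so 76%.

76%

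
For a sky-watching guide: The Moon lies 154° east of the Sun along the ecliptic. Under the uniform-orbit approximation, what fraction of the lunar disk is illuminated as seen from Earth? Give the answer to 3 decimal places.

0.949

cos 154° = (-0.899), so f = (1 − (-0.899))/2 = 0.949.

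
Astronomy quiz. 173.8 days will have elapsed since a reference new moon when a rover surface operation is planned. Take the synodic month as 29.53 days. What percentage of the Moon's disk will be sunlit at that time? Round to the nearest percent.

173.8/29.53 = 5.886 lunations, so 5 complete cycles and 26.15 d into the next.
Phase angle: θ = 360°·(26.15 d)/(29.53 d) = 318.8°.
With cos θ = 0.752, the lit fraction is (1 − 0.752)/2 ≈ 0.124, so 12%.

12%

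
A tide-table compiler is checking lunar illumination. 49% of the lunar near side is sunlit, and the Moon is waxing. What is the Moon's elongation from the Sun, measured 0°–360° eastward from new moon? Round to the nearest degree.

From f = (1 − cos θ)/2: cos θ = 1 − 2×0.49 = 0.020; arccos → 88.9°.
Waxing ⇒ before full, so θ = 88.9°.

89°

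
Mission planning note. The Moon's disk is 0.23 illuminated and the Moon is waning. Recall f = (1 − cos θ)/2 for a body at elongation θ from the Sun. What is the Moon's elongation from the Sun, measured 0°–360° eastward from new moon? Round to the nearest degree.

Invert f = (1 − cos θ)/2 to get cos θ = 1 − 2(0.23) = 0.540, hence θ₀ = arccos 0.540 = 57.3°.
Waning ⇒ past full, so θ = 360° − 57.3° = 302.7°.

303°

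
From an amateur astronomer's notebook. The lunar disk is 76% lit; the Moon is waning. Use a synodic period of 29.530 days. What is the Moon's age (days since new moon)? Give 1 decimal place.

19.6 days

From f = (1 − cos θ)/2: cos θ = 1 − 2×0.76 = -0.520; arccos → 121.3°.
Waning ⇒ past full, so θ = 360° − 121.3° = 238.7°.
Age = 29.530 × 238.7°/360° ≈ 19.58 days.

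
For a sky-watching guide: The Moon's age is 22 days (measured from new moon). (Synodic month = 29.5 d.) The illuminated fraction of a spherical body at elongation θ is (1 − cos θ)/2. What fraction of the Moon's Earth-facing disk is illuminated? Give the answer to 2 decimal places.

0.51

Elongation θ = 360° × 22/29.5 ≈ 268.5°.
With cos θ = (-0.027), the lit fraction is (1 − (-0.027))/2 ≈ 0.513.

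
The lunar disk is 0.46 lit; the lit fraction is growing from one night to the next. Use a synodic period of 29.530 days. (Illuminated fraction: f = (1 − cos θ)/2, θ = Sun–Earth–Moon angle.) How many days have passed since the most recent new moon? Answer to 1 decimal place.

7.0 days

cos θ = 1 − 2f = 0.080, giving a principal value of 85.4°.
Before full moon the principal value applies: θ = 85.4°.
Age = 29.530 × 85.4°/360° ≈ 7.01 days.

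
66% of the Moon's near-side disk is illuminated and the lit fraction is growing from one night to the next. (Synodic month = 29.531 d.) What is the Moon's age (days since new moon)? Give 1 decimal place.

From f = (1 − cos θ)/2: cos θ = 1 − 2×0.66 = -0.320; arccos → 108.7°.
The Moon is waxing (0°–180°), so θ = 108.7° directly.
Age = 29.531 × 108.7°/360° ≈ 8.91 days.

8.9 days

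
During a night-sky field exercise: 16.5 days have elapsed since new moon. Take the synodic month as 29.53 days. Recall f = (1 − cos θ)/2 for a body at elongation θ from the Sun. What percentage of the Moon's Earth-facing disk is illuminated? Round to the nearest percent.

97%

The Moon has covered 16.5/29.53 of its cycle, so θ ≈ 360° × 16.5/29.53 = 201.2°.
With cos θ = (-0.933), the lit fraction is (1 − (-0.933))/2 ≈ 0.966, so 97%.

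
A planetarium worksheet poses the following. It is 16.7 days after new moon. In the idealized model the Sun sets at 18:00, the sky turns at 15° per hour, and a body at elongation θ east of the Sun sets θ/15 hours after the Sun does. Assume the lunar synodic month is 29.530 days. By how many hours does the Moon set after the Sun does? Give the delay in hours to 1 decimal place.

13.6 h

Phase angle: θ = 360°·(16.7 d)/(29.530 d) = 203.6°.
At 15° of sky rotation per hour, 203.6° corresponds to a 13.57 h lag.
So the Moon sets 13.57 h after the Sun.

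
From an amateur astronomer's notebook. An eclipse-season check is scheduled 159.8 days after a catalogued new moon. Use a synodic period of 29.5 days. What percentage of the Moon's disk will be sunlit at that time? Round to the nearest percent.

93%

159.8 d spans 5 complete synodic months (5 × 29.5 = 147.50 d) plus 12.30 d.
Phase angle: θ = 360°·(12.30 d)/(29.5 d) = 150.1°.
With cos θ = (-0.867), the lit fraction is (1 − (-0.867))/2 ≈ 0.933, so 93%.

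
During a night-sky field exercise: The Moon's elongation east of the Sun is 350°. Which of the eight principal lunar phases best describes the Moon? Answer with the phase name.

The new moon sector spans roughly -22°–22°; 350° falls inside it.

new moon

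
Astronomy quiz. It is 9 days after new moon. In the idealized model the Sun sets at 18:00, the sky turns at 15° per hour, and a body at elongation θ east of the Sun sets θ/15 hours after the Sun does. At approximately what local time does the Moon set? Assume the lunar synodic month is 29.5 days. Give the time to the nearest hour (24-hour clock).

01:00

Phase angle: θ = 360°·(9 d)/(29.5 d) = 109.8°.
At 15° of sky rotation per hour, 109.8° corresponds to a 7.32 h lag.
18:00 + 7.32 h ≈ 01:19 → 01:00 to the nearest hour.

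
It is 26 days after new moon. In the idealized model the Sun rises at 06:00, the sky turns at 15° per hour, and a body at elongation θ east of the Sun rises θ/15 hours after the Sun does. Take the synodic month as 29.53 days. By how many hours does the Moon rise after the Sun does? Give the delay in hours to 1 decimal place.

Phase angle: θ = 360°·(26 d)/(29.53 d) = 317.0°.
Delay after the Sun = 317.0° / (15°/h) ≈ 21.13 h.
So the Moon rises 21.13 h after the Sun.

21.1 h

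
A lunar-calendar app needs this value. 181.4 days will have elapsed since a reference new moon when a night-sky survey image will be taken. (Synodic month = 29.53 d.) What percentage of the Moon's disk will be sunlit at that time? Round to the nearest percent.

19%

181.4 d spans 6 complete synodic months (6 × 29.53 = 177.18 d) plus 4.22 d.
Phase angle: θ = 360°·(4.22 d)/(29.53 d) = 51.4°.
cos 51.4° = 0.623, so f = (1 − 0.623)/2 = 0.188, so 19%.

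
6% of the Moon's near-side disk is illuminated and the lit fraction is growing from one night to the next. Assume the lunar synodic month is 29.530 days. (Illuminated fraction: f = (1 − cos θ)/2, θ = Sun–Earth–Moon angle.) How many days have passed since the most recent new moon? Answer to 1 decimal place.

2.3 days

From f = (1 − cos θ)/2: cos θ = 1 − 2×0.06 = 0.880; arccos → 28.4°.
Before full moon the principal value applies: θ = 28.4°.
Age = 29.530 × 28.4°/360° ≈ 2.33 days.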